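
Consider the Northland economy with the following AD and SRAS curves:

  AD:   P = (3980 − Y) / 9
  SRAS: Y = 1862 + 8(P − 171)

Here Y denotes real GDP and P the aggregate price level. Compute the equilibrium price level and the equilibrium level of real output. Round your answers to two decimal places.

Write SRAS as Y = 1862 + 8P − 1368 = 494 + 8P.
Rearrange AD to Y = 3980 − 9P.
Set AD = SRAS: 3980 − 9P = 494 + 8P, so 3486 = 17P and P = 205.06.
Substituting into AD, Y = 3980 − 9P = 2134.47.

P = 205.06, Y = 2134.47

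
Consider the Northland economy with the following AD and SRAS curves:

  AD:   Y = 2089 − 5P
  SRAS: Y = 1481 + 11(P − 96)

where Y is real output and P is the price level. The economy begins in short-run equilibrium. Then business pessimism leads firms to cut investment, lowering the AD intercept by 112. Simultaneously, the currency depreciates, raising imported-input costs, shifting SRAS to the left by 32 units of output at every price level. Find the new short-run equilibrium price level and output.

P = 99, Y = 1482

After both shocks: AD is Y = 1977 − 5P and SRAS is Y = 393 + 11P.
Setting them equal: 1584 = 16P, so P = 99.
Y = 1977 − 5·99 = 1482.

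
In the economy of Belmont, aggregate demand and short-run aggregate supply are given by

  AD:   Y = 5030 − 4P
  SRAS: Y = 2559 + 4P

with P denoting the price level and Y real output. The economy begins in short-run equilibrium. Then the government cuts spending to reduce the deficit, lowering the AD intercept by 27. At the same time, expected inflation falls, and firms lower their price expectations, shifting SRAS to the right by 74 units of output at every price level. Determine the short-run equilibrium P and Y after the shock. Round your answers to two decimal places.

After both shocks: AD is Y = 5003 − 4P and SRAS is Y = 2633 + 4P.
Setting them equal: 2370 = 8P, so P = 296.25.
Substituting into AD, Y = 3818.00.

P = 296.25, Y = 3818.00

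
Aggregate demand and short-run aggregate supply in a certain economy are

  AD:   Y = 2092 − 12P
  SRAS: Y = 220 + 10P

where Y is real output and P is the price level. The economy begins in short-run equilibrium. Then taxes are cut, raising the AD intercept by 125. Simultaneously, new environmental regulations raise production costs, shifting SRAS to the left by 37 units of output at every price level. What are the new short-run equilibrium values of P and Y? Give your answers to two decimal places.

P = 92.45, Y = 1107.55

After both shocks: AD is Y = 2217 − 12P and SRAS is Y = 183 + 10P.
Setting them equal: 2034 = 22P, so P = 92.45.
Substituting into AD, Y = 1107.55.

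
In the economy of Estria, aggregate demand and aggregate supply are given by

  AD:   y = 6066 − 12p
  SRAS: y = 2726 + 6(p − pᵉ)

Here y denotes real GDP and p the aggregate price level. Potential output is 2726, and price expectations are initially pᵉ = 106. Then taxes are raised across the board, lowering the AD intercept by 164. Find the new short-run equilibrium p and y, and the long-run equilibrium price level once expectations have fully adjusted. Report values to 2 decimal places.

Short run: p = 211.78, y = 3360.67. Long run: p = 264.67.

AD shifts left: new AD is y = 5902 − 12p. With pᵉ = 106, SRAS is y = 2090 + 6p.
Short run: 5902 − 12p = 2090 + 6p gives 3812 = 18p, so p = 211.78 and y = 5902 − 12p = 3360.67.
y = 3360.67 is above potential 2726; expectations adjust and SRAS shifts left until y = 2726.
Long run: on the new AD curve, 2726 = 5902 − 12p gives p = 264.67.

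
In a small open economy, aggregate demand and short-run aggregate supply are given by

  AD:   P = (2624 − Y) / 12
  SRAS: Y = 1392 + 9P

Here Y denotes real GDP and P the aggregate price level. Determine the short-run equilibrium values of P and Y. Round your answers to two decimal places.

P = 58.67, Y = 1920.00

Rearrange AD to Y = 2624 − 12P.
Set AD = SRAS: 2624 − 12P = 1392 + 9P, so 1232 = 21P and P = 58.67.
Substituting into AD, Y = 2624 − 12P = 1920.00.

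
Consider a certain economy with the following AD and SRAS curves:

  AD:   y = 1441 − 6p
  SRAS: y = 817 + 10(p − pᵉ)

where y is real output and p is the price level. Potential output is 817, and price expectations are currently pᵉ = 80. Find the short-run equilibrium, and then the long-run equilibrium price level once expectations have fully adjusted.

Short run: with pᵉ = 80, SRAS is y = 17 + 10p. Setting AD = SRAS gives 1424 = 16p, so p = 89 and y = 1441 − 6·89 = 907.
Output 907 is above potential 817, so over time expected prices rise and SRAS shifts left until y returns to 817.
Long run: y = 817 on the AD curve gives 817 = 1441 − 6p, so p = 104.

Short run: p = 89, y = 907. Long run: p = 104.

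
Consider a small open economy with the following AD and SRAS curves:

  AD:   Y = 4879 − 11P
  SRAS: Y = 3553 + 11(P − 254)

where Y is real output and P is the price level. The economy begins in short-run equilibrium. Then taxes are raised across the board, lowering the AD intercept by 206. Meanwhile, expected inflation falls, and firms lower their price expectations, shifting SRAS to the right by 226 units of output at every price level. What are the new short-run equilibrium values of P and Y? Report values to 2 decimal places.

After both shocks: AD is Y = 4673 − 11P and SRAS is Y = 985 + 11P.
Setting them equal: 3688 = 22P, so P = 167.64.
Substituting into AD, Y = 2829.00.

P = 167.64, Y = 2829.00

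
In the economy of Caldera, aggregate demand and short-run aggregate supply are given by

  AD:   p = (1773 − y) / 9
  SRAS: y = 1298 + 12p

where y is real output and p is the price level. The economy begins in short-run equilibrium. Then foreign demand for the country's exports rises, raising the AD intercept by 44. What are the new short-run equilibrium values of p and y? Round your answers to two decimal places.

p = 24.71, y = 1594.57

This is a positive demand shock: AD shifts right.
New AD: y = 1817 − 9p.
Set AD = SRAS: 1817 − 9p = 1298 + 12p, so 519 = 21p and p = 24.71.
Substituting into AD, y = 1594.57.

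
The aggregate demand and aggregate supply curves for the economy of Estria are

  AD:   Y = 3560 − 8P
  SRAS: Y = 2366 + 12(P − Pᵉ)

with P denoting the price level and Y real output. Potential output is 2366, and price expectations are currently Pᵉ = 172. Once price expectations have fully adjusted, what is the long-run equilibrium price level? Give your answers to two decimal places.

Short run: with Pᵉ = 172, SRAS is Y = 302 + 12P. Setting AD = SRAS gives 3258 = 20P, so P = 162.90 and Y = 3560 − 8P = 2256.80.
Output 2256.80 is below potential 2366, so over time expected prices fall and SRAS shifts right until Y returns to 2366.
Long run: Y = 2366 on the AD curve gives 2366 = 3560 − 8P, so P = 149.25.

Long-run P = 149.25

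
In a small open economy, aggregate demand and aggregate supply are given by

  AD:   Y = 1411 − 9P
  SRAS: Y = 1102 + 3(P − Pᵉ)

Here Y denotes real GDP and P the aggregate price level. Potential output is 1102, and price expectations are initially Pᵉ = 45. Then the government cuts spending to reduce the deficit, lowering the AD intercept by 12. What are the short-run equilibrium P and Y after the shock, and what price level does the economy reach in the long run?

AD shifts left: new AD is Y = 1399 − 9P. With Pᵉ = 45, SRAS is Y = 967 + 3P.
Short run: 1399 − 9P = 967 + 3P gives 432 = 12P, so P = 36 and Y = 1399 − 9·36 = 1075.
Y = 1075 is below potential 1102; expectations adjust and SRAS shifts right until Y = 1102.
Long run: on the new AD curve, 1102 = 1399 − 9P gives P = 33.

Short run: P = 36, Y = 1075. Long run: P = 33.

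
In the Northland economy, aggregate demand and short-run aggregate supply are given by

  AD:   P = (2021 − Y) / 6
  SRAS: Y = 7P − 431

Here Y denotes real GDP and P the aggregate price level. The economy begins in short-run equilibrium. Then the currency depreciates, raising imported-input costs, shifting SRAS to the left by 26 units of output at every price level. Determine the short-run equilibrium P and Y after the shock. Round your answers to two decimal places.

P = 190.62, Y = 877.31

This is a negative supply shock: SRAS shifts left.
New SRAS: Y = 7P − 457.
Set AD = SRAS: 2021 − 6P = 7P − 457, so 2478 = 13P and P = 190.62.
Substituting into AD, Y = 877.31.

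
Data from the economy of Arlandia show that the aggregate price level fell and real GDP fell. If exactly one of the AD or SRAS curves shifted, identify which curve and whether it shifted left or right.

AD shifted left

P fell and Y fell. An AD shift moves P and Y in the same direction; an SRAS shift moves them in opposite directions.
Here P and Y moved in the same direction, so the AD curve shifted.
Since Y fell, AD shifted left.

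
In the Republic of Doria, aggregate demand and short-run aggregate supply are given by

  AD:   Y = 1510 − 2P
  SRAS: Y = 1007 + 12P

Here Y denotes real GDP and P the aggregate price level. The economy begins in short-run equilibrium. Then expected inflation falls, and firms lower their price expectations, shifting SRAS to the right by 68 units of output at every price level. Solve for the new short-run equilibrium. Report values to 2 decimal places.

P = 31.07, Y = 1447.86

This is a positive supply shock: SRAS shifts right.
New SRAS: Y = 1075 + 12P.
Set AD = SRAS: 1510 − 2P = 1075 + 12P, so 435 = 14P and P = 31.07.
Substituting into AD, Y = 1447.86.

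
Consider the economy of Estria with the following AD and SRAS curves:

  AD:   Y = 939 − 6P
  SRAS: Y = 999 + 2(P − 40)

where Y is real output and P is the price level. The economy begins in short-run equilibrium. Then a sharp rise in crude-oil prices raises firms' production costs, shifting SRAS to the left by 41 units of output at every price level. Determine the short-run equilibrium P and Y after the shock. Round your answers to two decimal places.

This is a negative supply shock: SRAS shifts left.
New SRAS: Y = 878 + 2P.
Set AD = SRAS: 939 − 6P = 878 + 2P, so 61 = 8P and P = 7.63.
Substituting into AD, Y = 893.25.

P = 7.63, Y = 893.25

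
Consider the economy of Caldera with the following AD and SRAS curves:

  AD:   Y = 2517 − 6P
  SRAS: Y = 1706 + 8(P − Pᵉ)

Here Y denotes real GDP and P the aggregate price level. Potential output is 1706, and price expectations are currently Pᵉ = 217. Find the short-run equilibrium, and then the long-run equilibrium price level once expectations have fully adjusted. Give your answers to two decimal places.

Short run: with Pᵉ = 217, SRAS is Y = 8P − 30. Setting AD = SRAS gives 2547 = 14P, so P = 181.93 and Y = 2517 − 6P = 1425.43.
Output 1425.43 is below potential 1706, so over time expected prices fall and SRAS shifts right until Y returns to 1706.
Long run: Y = 1706 on the AD curve gives 1706 = 2517 − 6P, so P = 135.17.

Short run: P = 181.93, Y = 1425.43. Long run: P = 135.17.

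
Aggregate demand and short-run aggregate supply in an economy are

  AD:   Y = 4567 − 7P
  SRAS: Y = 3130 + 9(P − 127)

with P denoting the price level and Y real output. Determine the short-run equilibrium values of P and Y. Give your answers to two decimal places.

P = 161.25, Y = 3438.25

Write SRAS as Y = 3130 + 9P − 1143 = 1987 + 9P.
Set AD = SRAS: 4567 − 7P = 1987 + 9P, so 2580 = 16P and P = 161.25.
Substituting into AD, Y = 4567 − 7P = 3438.25.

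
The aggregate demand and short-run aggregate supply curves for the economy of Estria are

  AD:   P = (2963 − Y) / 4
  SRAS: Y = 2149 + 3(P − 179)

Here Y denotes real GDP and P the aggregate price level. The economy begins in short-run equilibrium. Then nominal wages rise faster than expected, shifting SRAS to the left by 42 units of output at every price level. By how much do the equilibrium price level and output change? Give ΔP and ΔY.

This is a negative supply shock: SRAS shifts left.
New SRAS: Y = 1570 + 3P.
Set AD = SRAS: 2963 − 4P = 1570 + 3P, so 1393 = 7P and P = 199.
Y = 2963 − 4·199 = 2167.
Initially P = 193, Y = 2191, so ΔP = +6 and ΔY = -24.

ΔP = +6, ΔY = -24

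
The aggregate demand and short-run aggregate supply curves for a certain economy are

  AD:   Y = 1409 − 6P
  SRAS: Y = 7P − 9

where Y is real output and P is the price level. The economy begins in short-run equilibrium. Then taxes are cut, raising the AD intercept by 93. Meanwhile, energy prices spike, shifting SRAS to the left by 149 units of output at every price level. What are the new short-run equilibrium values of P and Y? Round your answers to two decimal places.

P = 127.69, Y = 735.85

After both shocks: AD is Y = 1502 − 6P and SRAS is Y = 7P − 158.
Setting them equal: 1660 = 13P, so P = 127.69.
Substituting into AD, Y = 735.85.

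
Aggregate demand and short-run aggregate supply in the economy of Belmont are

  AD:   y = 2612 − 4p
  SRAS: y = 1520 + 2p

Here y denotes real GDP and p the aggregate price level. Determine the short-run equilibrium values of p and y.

Set AD = SRAS: 2612 − 4p = 1520 + 2p, so 1092 = 6p and p = 182.
Then y = 2612 − 4·182 = 1884.

p = 182, y = 1884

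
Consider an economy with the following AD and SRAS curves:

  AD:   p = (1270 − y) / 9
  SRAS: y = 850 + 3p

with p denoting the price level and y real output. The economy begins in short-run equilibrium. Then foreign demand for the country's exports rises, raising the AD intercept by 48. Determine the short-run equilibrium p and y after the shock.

This is a positive demand shock: AD shifts right.
New AD: y = 1318 − 9p.
Set AD = SRAS: 1318 − 9p = 850 + 3p, so 468 = 12p and p = 39.
y = 1318 − 9·39 = 967.

p = 39, y = 967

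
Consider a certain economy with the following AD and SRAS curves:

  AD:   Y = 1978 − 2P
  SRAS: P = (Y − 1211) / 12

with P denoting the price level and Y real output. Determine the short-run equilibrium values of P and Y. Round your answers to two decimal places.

P = 54.79, Y = 1868.43

Rearrange SRAS to Y = 1211 + 12P.
Set AD = SRAS: 1978 − 2P = 1211 + 12P, so 767 = 14P and P = 54.79.
Substituting into AD, Y = 1978 − 2P = 1868.43.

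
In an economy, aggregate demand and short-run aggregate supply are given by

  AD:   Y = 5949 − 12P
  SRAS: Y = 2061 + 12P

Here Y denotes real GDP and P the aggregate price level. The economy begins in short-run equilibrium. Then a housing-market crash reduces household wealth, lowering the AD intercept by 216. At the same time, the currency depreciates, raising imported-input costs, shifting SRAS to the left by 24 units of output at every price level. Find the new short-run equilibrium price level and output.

P = 154, Y = 3885

After both shocks: AD is Y = 5733 − 12P and SRAS is Y = 2037 + 12P.
Setting them equal: 3696 = 24P, so P = 154.
Y = 5733 − 12·154 = 3885.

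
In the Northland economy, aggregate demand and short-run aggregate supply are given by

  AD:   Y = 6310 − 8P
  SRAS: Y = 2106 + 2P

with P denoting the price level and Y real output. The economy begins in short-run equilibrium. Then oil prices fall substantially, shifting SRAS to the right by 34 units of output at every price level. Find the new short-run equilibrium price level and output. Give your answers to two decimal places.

P = 417.00, Y = 2974.00

This is a positive supply shock: SRAS shifts right.
New SRAS: Y = 2140 + 2P.
Set AD = SRAS: 6310 − 8P = 2140 + 2P, so 4170 = 10P and P = 417.00.
Substituting into AD, Y = 2974.00.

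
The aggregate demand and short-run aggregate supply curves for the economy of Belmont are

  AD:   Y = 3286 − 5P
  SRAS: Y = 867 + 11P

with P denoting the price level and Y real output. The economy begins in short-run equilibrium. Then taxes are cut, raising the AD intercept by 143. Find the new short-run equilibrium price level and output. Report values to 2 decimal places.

P = 160.13, Y = 2628.38

This is a positive demand shock: AD shifts right.
New AD: Y = 3429 − 5P.
Set AD = SRAS: 3429 − 5P = 867 + 11P, so 2562 = 16P and P = 160.13.
Substituting into AD, Y = 2628.38.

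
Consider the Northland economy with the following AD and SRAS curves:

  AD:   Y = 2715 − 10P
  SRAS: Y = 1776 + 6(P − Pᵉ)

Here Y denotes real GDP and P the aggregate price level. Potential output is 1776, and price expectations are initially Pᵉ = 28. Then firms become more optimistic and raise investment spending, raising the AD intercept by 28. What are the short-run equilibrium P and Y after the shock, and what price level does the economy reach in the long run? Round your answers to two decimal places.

AD shifts right: new AD is Y = 2743 − 10P. With Pᵉ = 28, SRAS is Y = 1608 + 6P.
Short run: 2743 − 10P = 1608 + 6P gives 1135 = 16P, so P = 70.94 and Y = 2743 − 10P = 2033.63.
Y = 2033.63 is above potential 1776; expectations adjust and SRAS shifts left until Y = 1776.
Long run: on the new AD curve, 1776 = 2743 − 10P gives P = 96.70.

Short run: P = 70.94, Y = 2033.63. Long run: P = 96.70.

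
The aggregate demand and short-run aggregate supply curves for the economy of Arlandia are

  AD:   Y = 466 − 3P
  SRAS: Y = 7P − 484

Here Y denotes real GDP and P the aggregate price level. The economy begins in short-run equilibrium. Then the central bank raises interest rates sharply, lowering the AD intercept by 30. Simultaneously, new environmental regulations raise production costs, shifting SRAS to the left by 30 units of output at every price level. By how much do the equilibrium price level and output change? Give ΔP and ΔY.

ΔP = +0, ΔY = -30

After both shocks: AD is Y = 436 − 3P and SRAS is Y = 7P − 514.
Setting them equal: 950 = 10P, so P = 95.
Y = 436 − 3·95 = 151.
Initially P = 95, Y = 181, so ΔP = +0 and ΔY = -30.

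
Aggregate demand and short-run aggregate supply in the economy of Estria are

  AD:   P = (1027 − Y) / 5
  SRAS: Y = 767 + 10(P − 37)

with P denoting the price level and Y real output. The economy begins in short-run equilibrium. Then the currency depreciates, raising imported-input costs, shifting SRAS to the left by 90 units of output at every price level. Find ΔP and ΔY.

ΔP = +6, ΔY = -30

This is a negative supply shock: SRAS shifts left.
New SRAS: Y = 307 + 10P.
Set AD = SRAS: 1027 − 5P = 307 + 10P, so 720 = 15P and P = 48.
Y = 1027 − 5·48 = 787.
Initially P = 42, Y = 817, so ΔP = +6 and ΔY = -30.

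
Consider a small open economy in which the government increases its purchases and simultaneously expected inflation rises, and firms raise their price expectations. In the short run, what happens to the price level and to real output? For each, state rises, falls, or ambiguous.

The first event is a positive demand shock: AD shifts right, which by itself pushes P up and Y up.
The second is an adverse supply shock: SRAS shifts left, which by itself pushes P up and Y down.
Both shocks push P up, so P rises. The two shocks push Y in opposite directions, so the effect on Y is ambiguous.

Price level: rises; output: ambiguous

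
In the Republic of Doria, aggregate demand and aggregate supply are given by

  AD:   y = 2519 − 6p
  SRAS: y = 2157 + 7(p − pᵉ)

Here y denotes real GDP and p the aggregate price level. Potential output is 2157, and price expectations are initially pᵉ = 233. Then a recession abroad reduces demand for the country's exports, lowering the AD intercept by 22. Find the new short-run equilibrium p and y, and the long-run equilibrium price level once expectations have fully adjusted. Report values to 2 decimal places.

AD shifts left: new AD is y = 2497 − 6p. With pᵉ = 233, SRAS is y = 526 + 7p.
Short run: 2497 − 6p = 526 + 7p gives 1971 = 13p, so p = 151.62 and y = 2497 − 6p = 1587.31.
y = 1587.31 is below potential 2157; expectations adjust and SRAS shifts right until y = 2157.
Long run: on the new AD curve, 2157 = 2497 − 6p gives p = 56.67.

Short run: p = 151.62, y = 1587.31. Long run: p = 56.67.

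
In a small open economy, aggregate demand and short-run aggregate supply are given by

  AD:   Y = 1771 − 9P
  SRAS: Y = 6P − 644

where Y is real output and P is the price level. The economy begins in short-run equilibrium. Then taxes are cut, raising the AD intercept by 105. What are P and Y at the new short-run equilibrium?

This is a positive demand shock: AD shifts right.
New AD: Y = 1876 − 9P.
Set AD = SRAS: 1876 − 9P = 6P − 644, so 2520 = 15P and P = 168.
Y = 1876 − 9·168 = 364.

P = 168, Y = 364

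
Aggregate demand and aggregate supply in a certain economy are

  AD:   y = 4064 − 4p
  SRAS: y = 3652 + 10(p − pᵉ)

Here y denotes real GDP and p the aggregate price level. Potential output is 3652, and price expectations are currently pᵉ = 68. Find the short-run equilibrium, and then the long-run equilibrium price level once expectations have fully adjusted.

Short run: with pᵉ = 68, SRAS is y = 2972 + 10p. Setting AD = SRAS gives 1092 = 14p, so p = 78 and y = 4064 − 4·78 = 3752.
Output 3752 is above potential 3652, so over time expected prices rise and SRAS shifts left until y returns to 3652.
Long run: y = 3652 on the AD curve gives 3652 = 4064 − 4p, so p = 103.

Short run: p = 78, y = 3752. Long run: p = 103.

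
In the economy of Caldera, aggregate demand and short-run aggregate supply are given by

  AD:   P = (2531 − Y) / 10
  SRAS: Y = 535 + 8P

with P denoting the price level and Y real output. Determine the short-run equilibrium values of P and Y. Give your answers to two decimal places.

P = 110.89, Y = 1422.11

Rearrange AD to Y = 2531 − 10P.
Set AD = SRAS: 2531 − 10P = 535 + 8P, so 1996 = 18P and P = 110.89.
Substituting into AD, Y = 2531 − 10P = 1422.11.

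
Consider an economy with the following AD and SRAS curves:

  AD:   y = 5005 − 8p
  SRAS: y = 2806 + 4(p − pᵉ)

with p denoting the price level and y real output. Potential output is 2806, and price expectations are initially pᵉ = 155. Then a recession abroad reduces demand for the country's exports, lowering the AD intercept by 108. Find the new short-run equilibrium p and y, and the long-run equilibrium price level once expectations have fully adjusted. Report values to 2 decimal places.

AD shifts left: new AD is y = 4897 − 8p. With pᵉ = 155, SRAS is y = 2186 + 4p.
Short run: 4897 − 8p = 2186 + 4p gives 2711 = 12p, so p = 225.92 and y = 4897 − 8p = 3089.67.
y = 3089.67 is above potential 2806; expectations adjust and SRAS shifts left until y = 2806.
Long run: on the new AD curve, 2806 = 4897 − 8p gives p = 261.38.

Short run: p = 225.92, y = 3089.67. Long run: p = 261.38.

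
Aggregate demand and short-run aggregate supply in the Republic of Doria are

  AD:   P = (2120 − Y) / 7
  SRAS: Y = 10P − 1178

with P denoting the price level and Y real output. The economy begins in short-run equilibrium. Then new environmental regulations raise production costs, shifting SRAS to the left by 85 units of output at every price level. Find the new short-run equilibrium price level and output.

P = 199, Y = 727

This is a negative supply shock: SRAS shifts left.
New SRAS: Y = 10P − 1263.
Set AD = SRAS: 2120 − 7P = 10P − 1263, so 3383 = 17P and P = 199.
Y = 2120 − 7·199 = 727.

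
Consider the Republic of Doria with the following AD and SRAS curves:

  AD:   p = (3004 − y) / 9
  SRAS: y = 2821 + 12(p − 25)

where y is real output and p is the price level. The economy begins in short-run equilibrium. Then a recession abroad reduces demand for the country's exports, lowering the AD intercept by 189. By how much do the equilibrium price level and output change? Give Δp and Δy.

This is a negative demand shock: AD shifts left.
New AD: y = 2815 − 9p.
SRAS can be written y = 2521 + 12p.
Set AD = SRAS: 2815 − 9p = 2521 + 12p, so 294 = 21p and p = 14.
y = 2815 − 9·14 = 2689.
Initially p = 23, y = 2797, so Δp = -9 and Δy = -108.

Δp = -9, Δy = -108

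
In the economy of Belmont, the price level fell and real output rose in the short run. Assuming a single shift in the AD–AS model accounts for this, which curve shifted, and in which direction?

SRAS shifted right

P fell and Y rose. An AD shift moves P and Y in the same direction; an SRAS shift moves them in opposite directions.
Here P and Y moved in opposite directions, so the SRAS curve shifted.
Since Y rose, SRAS shifted right.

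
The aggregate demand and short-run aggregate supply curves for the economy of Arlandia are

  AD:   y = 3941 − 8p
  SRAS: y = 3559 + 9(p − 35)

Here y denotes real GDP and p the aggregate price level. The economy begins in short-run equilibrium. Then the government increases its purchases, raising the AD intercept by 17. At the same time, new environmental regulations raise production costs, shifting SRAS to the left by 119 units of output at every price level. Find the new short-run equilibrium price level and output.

After both shocks: AD is y = 3958 − 8p and SRAS is y = 3125 + 9p.
Setting them equal: 833 = 17p, so p = 49.
y = 3958 − 8·49 = 3566.

p = 49, y = 3566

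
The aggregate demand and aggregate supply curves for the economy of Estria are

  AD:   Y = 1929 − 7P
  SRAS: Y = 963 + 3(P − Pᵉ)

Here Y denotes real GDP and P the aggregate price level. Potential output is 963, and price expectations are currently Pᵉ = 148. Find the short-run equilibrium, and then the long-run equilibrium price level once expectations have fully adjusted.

Short run: with Pᵉ = 148, SRAS is Y = 519 + 3P. Setting AD = SRAS gives 1410 = 10P, so P = 141 and Y = 1929 − 7·141 = 942.
Output 942 is below potential 963, so over time expected prices fall and SRAS shifts right until Y returns to 963.
Long run: Y = 963 on the AD curve gives 963 = 1929 − 7P, so P = 138.

Short run: P = 141, Y = 942. Long run: P = 138.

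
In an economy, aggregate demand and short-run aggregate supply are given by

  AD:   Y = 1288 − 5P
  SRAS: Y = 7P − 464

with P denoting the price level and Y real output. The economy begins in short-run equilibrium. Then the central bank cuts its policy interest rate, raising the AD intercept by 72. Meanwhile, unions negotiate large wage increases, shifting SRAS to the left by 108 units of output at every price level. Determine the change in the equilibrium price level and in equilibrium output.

After both shocks: AD is Y = 1360 − 5P and SRAS is Y = 7P − 572.
Setting them equal: 1932 = 12P, so P = 161.
Y = 1360 − 5·161 = 555.
Initially P = 146, Y = 558, so ΔP = +15 and ΔY = -3.

ΔP = +15, ΔY = -3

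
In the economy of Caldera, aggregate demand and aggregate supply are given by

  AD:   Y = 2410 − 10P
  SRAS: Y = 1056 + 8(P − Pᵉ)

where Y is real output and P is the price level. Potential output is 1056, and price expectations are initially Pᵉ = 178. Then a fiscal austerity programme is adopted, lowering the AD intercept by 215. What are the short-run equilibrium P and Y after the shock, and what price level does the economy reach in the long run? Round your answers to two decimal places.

Short run: P = 142.39, Y = 771.11. Long run: P = 113.90.

AD shifts left: new AD is Y = 2195 − 10P. With Pᵉ = 178, SRAS is Y = 8P − 368.
Short run: 2195 − 10P = 8P − 368 gives 2563 = 18P, so P = 142.39 and Y = 2195 − 10P = 771.11.
Y = 771.11 is below potential 1056; expectations adjust and SRAS shifts right until Y = 1056.
Long run: on the new AD curve, 1056 = 2195 − 10P gives P = 113.90.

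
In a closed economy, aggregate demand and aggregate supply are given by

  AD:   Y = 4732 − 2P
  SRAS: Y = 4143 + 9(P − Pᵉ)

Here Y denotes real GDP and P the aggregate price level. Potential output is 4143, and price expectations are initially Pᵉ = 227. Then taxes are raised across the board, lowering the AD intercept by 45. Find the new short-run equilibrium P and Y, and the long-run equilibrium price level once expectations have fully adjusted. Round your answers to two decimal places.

AD shifts left: new AD is Y = 4687 − 2P. With Pᵉ = 227, SRAS is Y = 2100 + 9P.
Short run: 4687 − 2P = 2100 + 9P gives 2587 = 11P, so P = 235.18 and Y = 4687 − 2P = 4216.64.
Y = 4216.64 is above potential 4143; expectations adjust and SRAS shifts left until Y = 4143.
Long run: on the new AD curve, 4143 = 4687 − 2P gives P = 272.00.

Short run: P = 235.18, Y = 4216.64. Long run: P = 272.00.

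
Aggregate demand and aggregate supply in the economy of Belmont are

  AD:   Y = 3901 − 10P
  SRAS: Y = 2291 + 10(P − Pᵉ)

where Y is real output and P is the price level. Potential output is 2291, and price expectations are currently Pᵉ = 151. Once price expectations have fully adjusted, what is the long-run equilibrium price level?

Short run: with Pᵉ = 151, SRAS is Y = 781 + 10P. Setting AD = SRAS gives 3120 = 20P, so P = 156 and Y = 3901 − 10·156 = 2341.
Output 2341 is above potential 2291, so over time expected prices rise and SRAS shifts left until Y returns to 2291.
Long run: Y = 2291 on the AD curve gives 2291 = 3901 − 10P, so P = 161.

Long-run P = 161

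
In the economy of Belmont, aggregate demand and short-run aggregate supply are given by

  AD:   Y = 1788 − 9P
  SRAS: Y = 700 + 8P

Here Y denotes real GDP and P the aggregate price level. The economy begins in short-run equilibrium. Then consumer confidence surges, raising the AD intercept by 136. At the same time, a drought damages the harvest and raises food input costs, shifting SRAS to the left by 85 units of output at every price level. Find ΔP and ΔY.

ΔP = +13, ΔY = +19

After both shocks: AD is Y = 1924 − 9P and SRAS is Y = 615 + 8P.
Setting them equal: 1309 = 17P, so P = 77.
Y = 1924 − 9·77 = 1231.
Initially P = 64, Y = 1212, so ΔP = +13 and ΔY = +19.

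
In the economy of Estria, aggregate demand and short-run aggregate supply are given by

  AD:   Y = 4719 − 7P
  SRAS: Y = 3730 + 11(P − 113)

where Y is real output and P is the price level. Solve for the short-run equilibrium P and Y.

Write SRAS as Y = 3730 + 11P − 1243 = 2487 + 11P.
Set AD = SRAS: 4719 − 7P = 2487 + 11P, so 2232 = 18P and P = 124.
Then Y = 4719 − 7·124 = 3851.

P = 124, Y = 3851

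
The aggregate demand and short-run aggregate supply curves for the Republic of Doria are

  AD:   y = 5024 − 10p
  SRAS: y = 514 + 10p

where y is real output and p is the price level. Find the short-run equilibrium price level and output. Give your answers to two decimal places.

Set AD = SRAS: 5024 − 10p = 514 + 10p, so 4510 = 20p and p = 225.50.
Substituting into AD, y = 5024 − 10p = 2769.00.

p = 225.50, y = 2769.00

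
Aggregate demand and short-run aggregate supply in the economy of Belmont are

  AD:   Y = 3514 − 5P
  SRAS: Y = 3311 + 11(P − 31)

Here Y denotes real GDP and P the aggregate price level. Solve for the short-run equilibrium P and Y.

Write SRAS as Y = 3311 + 11P − 341 = 2970 + 11P.
Set AD = SRAS: 3514 − 5P = 2970 + 11P, so 544 = 16P and P = 34.
Then Y = 3514 − 5·34 = 3344.

P = 34, Y = 3344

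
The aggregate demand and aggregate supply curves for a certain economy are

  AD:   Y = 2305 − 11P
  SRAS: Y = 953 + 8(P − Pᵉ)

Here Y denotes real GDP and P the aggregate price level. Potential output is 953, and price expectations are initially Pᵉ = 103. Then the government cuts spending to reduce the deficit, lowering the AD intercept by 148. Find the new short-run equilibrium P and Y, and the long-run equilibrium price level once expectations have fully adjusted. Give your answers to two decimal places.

Short run: P = 106.74, Y = 982.89. Long run: P = 109.45.

AD shifts left: new AD is Y = 2157 − 11P. With Pᵉ = 103, SRAS is Y = 129 + 8P.
Short run: 2157 − 11P = 129 + 8P gives 2028 = 19P, so P = 106.74 and Y = 2157 − 11P = 982.89.
Y = 982.89 is above potential 953; expectations adjust and SRAS shifts left until Y = 953.
Long run: on the new AD curve, 953 = 2157 − 11P gives P = 109.45.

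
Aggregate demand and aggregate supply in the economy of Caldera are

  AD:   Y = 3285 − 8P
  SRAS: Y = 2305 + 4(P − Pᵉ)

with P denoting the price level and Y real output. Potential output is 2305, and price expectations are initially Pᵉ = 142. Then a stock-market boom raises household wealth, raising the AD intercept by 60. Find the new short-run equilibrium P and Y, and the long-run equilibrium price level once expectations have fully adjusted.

AD shifts right: new AD is Y = 3345 − 8P. With Pᵉ = 142, SRAS is Y = 1737 + 4P.
Short run: 3345 − 8P = 1737 + 4P gives 1608 = 12P, so P = 134 and Y = 3345 − 8·134 = 2273.
Y = 2273 is below potential 2305; expectations adjust and SRAS shifts right until Y = 2305.
Long run: on the new AD curve, 2305 = 3345 − 8P gives P = 130.

Short run: P = 134, Y = 2273. Long run: P = 130.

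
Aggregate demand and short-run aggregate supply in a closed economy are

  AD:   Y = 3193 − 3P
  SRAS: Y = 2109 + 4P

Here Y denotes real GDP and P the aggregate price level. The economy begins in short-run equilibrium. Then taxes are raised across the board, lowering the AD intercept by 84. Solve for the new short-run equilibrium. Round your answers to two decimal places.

This is a negative demand shock: AD shifts left.
New AD: Y = 3109 − 3P.
Set AD = SRAS: 3109 − 3P = 2109 + 4P, so 1000 = 7P and P = 142.86.
Substituting into AD, Y = 2680.43.

P = 142.86, Y = 2680.43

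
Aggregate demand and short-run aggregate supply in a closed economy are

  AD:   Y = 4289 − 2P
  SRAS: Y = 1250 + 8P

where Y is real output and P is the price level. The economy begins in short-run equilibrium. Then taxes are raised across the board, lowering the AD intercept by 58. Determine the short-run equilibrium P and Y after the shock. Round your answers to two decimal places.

This is a negative demand shock: AD shifts left.
New AD: Y = 4231 − 2P.
Set AD = SRAS: 4231 − 2P = 1250 + 8P, so 2981 = 10P and P = 298.10.
Substituting into AD, Y = 3634.80.

P = 298.10, Y = 3634.80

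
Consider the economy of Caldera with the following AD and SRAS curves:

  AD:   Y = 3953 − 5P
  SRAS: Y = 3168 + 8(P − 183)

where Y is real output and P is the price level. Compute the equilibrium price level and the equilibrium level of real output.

P = 173, Y = 3088

Write SRAS as Y = 3168 + 8P − 1464 = 1704 + 8P.
Set AD = SRAS: 3953 − 5P = 1704 + 8P, so 2249 = 13P and P = 173.
Then Y = 3953 − 5·173 = 3088.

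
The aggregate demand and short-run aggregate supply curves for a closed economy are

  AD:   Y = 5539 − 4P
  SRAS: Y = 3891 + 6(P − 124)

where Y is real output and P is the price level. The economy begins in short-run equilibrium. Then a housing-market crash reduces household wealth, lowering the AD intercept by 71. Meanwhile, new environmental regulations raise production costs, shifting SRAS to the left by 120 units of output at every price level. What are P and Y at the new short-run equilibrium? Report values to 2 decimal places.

P = 244.10, Y = 4491.60

After both shocks: AD is Y = 5468 − 4P and SRAS is Y = 3027 + 6P.
Setting them equal: 2441 = 10P, so P = 244.10.
Substituting into AD, Y = 4491.60.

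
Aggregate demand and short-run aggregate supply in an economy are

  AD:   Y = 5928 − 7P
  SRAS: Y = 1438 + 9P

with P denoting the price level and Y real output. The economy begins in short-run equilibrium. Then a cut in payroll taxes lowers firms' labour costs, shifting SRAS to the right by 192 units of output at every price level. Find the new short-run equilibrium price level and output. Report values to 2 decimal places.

This is a positive supply shock: SRAS shifts right.
New SRAS: Y = 1630 + 9P.
Set AD = SRAS: 5928 − 7P = 1630 + 9P, so 4298 = 16P and P = 268.63.
Substituting into AD, Y = 4047.63.

P = 268.63, Y = 4047.63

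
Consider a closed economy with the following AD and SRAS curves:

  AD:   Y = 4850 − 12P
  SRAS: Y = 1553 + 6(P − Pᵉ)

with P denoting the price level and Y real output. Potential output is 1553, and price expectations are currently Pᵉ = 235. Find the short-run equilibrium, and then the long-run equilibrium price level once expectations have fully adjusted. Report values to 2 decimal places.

Short run: with Pᵉ = 235, SRAS is Y = 143 + 6P. Setting AD = SRAS gives 4707 = 18P, so P = 261.50 and Y = 4850 − 12P = 1712.00.
Output 1712.00 is above potential 1553, so over time expected prices rise and SRAS shifts left until Y returns to 1553.
Long run: Y = 1553 on the AD curve gives 1553 = 4850 − 12P, so P = 274.75.

Short run: P = 261.50, Y = 1712.00. Long run: P = 274.75.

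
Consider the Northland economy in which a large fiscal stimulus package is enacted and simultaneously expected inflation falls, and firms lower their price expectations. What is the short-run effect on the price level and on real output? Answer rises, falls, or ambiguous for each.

Price level: ambiguous; output: rises

The first event is a positive demand shock: AD shifts right, which by itself pushes P up and Y up.
The second is a favourable supply shock: SRAS shifts right, which by itself pushes P down and Y up.
The two shocks push P in opposite directions, so the effect on P is ambiguous. Both shocks push Y up, so Y rises.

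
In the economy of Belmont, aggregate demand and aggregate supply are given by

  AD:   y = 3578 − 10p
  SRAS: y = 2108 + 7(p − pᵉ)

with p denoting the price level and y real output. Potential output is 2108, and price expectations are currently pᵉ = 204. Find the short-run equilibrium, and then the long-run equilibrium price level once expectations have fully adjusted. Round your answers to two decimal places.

Short run: p = 170.47, y = 1873.29. Long run: p = 147.00.

Short run: with pᵉ = 204, SRAS is y = 680 + 7p. Setting AD = SRAS gives 2898 = 17p, so p = 170.47 and y = 3578 − 10p = 1873.29.
Output 1873.29 is below potential 2108, so over time expected prices fall and SRAS shifts right until y returns to 2108.
Long run: y = 2108 on the AD curve gives 2108 = 3578 − 10p, so p = 147.00.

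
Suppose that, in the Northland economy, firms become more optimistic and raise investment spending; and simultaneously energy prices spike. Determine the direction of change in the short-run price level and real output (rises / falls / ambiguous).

Price level: rises; output: ambiguous

The first event is a positive demand shock: AD shifts right, which by itself pushes P up and Y up.
The second is an adverse supply shock: SRAS shifts left, which by itself pushes P up and Y down.
Both shocks push P up, so P rises. The two shocks push Y in opposite directions, so the effect on Y is ambiguous.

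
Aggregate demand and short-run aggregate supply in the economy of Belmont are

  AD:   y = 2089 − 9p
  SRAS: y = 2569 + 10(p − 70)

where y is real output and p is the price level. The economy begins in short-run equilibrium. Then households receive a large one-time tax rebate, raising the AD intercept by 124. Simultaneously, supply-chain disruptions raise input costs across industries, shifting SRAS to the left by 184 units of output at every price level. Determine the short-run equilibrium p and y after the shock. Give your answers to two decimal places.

p = 27.79, y = 1962.89

After both shocks: AD is y = 2213 − 9p and SRAS is y = 1685 + 10p.
Setting them equal: 528 = 19p, so p = 27.79.
Substituting into AD, y = 1962.89.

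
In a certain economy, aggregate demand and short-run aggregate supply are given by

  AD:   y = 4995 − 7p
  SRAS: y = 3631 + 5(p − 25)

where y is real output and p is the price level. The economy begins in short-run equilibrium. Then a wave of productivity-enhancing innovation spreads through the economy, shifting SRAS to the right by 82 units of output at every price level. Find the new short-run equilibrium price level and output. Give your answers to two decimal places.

This is a positive supply shock: SRAS shifts right.
New SRAS: y = 3588 + 5p.
Set AD = SRAS: 4995 − 7p = 3588 + 5p, so 1407 = 12p and p = 117.25.
Substituting into AD, y = 4174.25.

p = 117.25, y = 4174.25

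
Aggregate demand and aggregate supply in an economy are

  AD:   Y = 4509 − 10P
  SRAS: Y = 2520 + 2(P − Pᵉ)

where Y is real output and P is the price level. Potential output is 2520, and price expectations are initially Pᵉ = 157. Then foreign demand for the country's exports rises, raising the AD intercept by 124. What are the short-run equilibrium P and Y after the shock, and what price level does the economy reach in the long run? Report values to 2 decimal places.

Short run: P = 202.25, Y = 2610.50. Long run: P = 211.30.

AD shifts right: new AD is Y = 4633 − 10P. With Pᵉ = 157, SRAS is Y = 2206 + 2P.
Short run: 4633 − 10P = 2206 + 2P gives 2427 = 12P, so P = 202.25 and Y = 4633 − 10P = 2610.50.
Y = 2610.50 is above potential 2520; expectations adjust and SRAS shifts left until Y = 2520.
Long run: on the new AD curve, 2520 = 4633 − 10P gives P = 211.30.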